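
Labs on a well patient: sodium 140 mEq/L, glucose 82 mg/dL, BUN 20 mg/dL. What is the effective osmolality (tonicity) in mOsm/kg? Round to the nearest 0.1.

284.6 mOsm/kg

Effective osmolality excludes urea (freely permeant across cell membranes):
2·Na + glucose/18
= 2·140 + 82/18
= 280 + 4.56
= 284.56 mOsm/kg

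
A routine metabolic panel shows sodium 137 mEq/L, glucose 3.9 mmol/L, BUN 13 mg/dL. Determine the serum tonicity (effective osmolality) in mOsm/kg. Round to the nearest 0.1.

277.9 mOsm/kg

Effective osmolality excludes urea (freely permeant across cell membranes):
2·Na + glucose
= 2·137 + 3.9
= 274 + 3.9
= 277.9 mOsm/kg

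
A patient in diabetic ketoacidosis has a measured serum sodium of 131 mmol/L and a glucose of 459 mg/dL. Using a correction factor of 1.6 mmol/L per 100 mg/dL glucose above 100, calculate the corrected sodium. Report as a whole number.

137 mmol/L

Corrected Na = measured Na + 1.6 · (glucose − 100)/100
= 131 + 1.6 · (459 − 100)/100
= 131 + 5.7
= 136.7 mmol/L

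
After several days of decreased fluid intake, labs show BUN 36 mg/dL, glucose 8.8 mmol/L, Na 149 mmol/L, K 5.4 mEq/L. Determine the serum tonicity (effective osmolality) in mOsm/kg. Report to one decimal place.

306.8 mOsm/kg

Effective osmolality excludes urea (freely permeant across cell membranes):
2·Na + glucose
= 2·149 + 8.8
= 298 + 8.8
= 306.8 mOsm/kg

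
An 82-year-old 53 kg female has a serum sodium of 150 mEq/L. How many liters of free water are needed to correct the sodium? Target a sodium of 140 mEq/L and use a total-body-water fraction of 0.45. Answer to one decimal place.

TBW = 0.45 · 53 = 23.85 L
Free water deficit = TBW · (Na/140 − 1)
= 23.85 · (150/140 − 1)
= 23.85 · 0.0714
= 1.7 L

1.7 L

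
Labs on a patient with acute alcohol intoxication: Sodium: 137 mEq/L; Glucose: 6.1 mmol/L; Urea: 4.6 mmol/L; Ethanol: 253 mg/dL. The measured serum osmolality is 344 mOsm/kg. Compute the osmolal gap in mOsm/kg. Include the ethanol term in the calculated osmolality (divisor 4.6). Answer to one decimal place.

4.3 mOsm/kg

Calculated osmolality = 2·Na + glucose + urea + ethanol/4.6
= 2·137 + 6.1 + 4.6 + 253/4.6
= 274 + 6.10 + 4.60 + 55
= 339.7 mOsm/kg ≈ 339.7 mOsm/kg
Osmolar gap = measured − calculated = 344 − 339.7 = 4.3 mOsm/kg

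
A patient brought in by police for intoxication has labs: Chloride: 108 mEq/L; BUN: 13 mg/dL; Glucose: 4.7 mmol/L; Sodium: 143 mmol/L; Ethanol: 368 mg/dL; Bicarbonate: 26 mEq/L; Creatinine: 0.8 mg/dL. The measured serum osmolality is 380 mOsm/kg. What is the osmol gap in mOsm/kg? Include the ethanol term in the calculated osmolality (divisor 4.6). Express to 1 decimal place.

Calculated osmolality = 2·Na + glucose + BUN/2.8 + ethanol/4.6
= 2·143 + 4.7 + 13/2.8 + 368/4.6
= 286 + 4.70 + 4.64 + 80
= 375.34 mOsm/kg ≈ 375.3 mOsm/kg
Osmolar gap = measured − calculated = 380 − 375.3 = 4.7 mOsm/kg

4.7 mOsm/kg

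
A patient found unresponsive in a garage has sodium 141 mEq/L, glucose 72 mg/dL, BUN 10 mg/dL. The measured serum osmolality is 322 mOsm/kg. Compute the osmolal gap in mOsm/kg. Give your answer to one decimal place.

Calculated osmolality = 2·Na + glucose/18 + BUN/2.8
= 2·141 + 72/18 + 10/2.8
= 282 + 4 + 3.57
= 289.57 mOsm/kg ≈ 289.6 mOsm/kg
Osmolar gap = measured − calculated = 322 − 289.6 = 32.4 mOsm/kg

32.4 mOsm/kg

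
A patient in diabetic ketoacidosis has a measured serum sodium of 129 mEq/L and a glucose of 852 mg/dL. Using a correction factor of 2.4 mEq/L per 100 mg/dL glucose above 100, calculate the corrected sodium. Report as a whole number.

Corrected Na = measured Na + 2.4 · (glucose − 100)/100
= 129 + 2.4 · (852 − 100)/100
= 129 + 18
= 147 mEq/L

147 mEq/L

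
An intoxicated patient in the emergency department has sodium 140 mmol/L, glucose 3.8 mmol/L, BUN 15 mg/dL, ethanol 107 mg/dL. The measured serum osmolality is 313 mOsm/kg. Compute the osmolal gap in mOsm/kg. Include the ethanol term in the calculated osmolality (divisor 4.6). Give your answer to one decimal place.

0.6 mOsm/kg

Calculated osmolality = 2·Na + glucose + BUN/2.8 + ethanol/4.6
= 2·140 + 3.8 + 15/2.8 + 107/4.6
= 280 + 3.80 + 5.36 + 23.26
= 312.42 mOsm/kg ≈ 312.4 mOsm/kg
Osmolar gap = measured − calculated = 313 − 312.4 = 0.6 mOsm/kg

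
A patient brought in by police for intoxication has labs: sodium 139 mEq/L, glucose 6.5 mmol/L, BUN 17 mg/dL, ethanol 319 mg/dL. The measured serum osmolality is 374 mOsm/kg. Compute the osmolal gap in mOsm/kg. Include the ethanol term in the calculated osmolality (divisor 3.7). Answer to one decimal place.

Calculated osmolality = 2·Na + glucose + BUN/2.8 + ethanol/3.7
= 2·139 + 6.5 + 17/2.8 + 319/3.7
= 278 + 6.50 + 6.07 + 86.22
= 376.79 mOsm/kg ≈ 376.8 mOsm/kg
Osmolar gap = measured − calculated = 374 − 376.8 = -2.8 mOsm/kg

-2.8 mOsm/kg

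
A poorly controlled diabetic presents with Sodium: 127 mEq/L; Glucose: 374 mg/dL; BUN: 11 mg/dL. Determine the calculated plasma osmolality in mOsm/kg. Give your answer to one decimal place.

Calculated osmolality = 2·Na + glucose/18 + BUN/2.8
= 2·127 + 374/18 + 11/2.8
= 254 + 20.78 + 3.93
= 278.71 mOsm/kg

278.7 mOsm/kg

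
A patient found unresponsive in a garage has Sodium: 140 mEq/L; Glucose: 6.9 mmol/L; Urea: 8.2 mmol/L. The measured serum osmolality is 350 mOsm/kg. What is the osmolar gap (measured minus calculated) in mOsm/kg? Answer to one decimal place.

Calculated osmolality = 2·Na + glucose + urea
= 2·140 + 6.9 + 8.2
= 280 + 6.90 + 8.20
= 295.1 mOsm/kg ≈ 295.1 mOsm/kg
Osmolar gap = measured − calculated = 350 − 295.1 = 54.9 mOsm/kg

54.9 mOsm/kg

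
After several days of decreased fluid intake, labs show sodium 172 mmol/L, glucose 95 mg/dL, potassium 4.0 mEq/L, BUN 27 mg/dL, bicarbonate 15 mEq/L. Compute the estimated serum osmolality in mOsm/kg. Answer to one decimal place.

Calculated osmolality = 2·Na + glucose/18 + BUN/2.8
= 2·172 + 95/18 + 27/2.8
= 344 + 5.28 + 9.64
= 358.92 mOsm/kg

358.9 mOsm/kg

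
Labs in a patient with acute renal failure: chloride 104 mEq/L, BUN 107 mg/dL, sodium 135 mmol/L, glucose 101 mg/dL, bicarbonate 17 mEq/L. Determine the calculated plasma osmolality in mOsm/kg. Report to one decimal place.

Calculated osmolality = 2·Na + glucose/18 + BUN/2.8
= 2·135 + 101/18 + 107/2.8
= 270 + 5.61 + 38.21
= 313.82 mOsm/kg

313.8 mOsm/kg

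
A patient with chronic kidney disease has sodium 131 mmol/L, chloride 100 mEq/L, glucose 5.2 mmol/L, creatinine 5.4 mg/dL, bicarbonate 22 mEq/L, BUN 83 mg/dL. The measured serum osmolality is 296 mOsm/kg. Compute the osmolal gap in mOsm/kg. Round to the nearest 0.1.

-0.8 mOsm/kg

Calculated osmolality = 2·Na + glucose + BUN/2.8
= 2·131 + 5.2 + 83/2.8
= 262 + 5.20 + 29.64
= 296.84 mOsm/kg ≈ 296.8 mOsm/kg
Osmolar gap = measured − calculated = 296 − 296.8 = -0.8 mOsm/kg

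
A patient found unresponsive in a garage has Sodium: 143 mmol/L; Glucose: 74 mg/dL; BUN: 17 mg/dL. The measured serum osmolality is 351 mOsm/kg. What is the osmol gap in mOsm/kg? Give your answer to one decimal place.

Calculated osmolality = 2·Na + glucose/18 + BUN/2.8
= 2·143 + 74/18 + 17/2.8
= 286 + 4.11 + 6.07
= 296.18 mOsm/kg ≈ 296.2 mOsm/kg
Osmolar gap = measured − calculated = 351 − 296.2 = 54.8 mOsm/kg

54.8 mOsm/kg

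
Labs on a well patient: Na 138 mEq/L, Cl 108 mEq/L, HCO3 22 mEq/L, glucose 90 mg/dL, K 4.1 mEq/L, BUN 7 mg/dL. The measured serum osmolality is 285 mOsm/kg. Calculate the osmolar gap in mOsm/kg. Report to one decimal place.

Calculated osmolality = 2·Na + glucose/18 + BUN/2.8
= 2·138 + 90/18 + 7/2.8
= 276 + 5 + 2.50
= 283.5 mOsm/kg ≈ 283.5 mOsm/kg
Osmolar gap = measured − calculated = 285 − 283.5 = 1.5 mOsm/kg

1.5 mOsm/kg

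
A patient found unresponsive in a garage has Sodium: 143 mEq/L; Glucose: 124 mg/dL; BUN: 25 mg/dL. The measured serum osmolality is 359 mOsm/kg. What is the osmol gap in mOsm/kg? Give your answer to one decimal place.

57.2 mOsm/kg

Calculated osmolality = 2·Na + glucose/18 + BUN/2.8
= 2·143 + 124/18 + 25/2.8
= 286 + 6.89 + 8.93
= 301.82 mOsm/kg ≈ 301.8 mOsm/kg
Osmolar gap = measured − calculated = 359 − 301.8 = 57.2 mOsm/kg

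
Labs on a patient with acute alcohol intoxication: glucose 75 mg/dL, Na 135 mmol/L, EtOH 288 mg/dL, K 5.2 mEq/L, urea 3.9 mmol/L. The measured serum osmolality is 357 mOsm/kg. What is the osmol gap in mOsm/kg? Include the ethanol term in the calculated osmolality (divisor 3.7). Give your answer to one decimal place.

Calculated osmolality = 2·Na + glucose/18 + urea + ethanol/3.7
= 2·135 + 75/18 + 3.9 + 288/3.7
= 270 + 4.17 + 3.90 + 77.84
= 355.91 mOsm/kg ≈ 355.9 mOsm/kg
Osmolar gap = measured − calculated = 357 − 355.9 = 1.1 mOsm/kg

1.1 mOsm/kg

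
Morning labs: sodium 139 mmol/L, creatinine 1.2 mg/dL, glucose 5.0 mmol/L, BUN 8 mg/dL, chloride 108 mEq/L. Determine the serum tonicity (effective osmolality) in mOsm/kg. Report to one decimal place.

Effective osmolality excludes urea (freely permeant across cell membranes):
2·Na + glucose
= 2·139 + 5
= 278 + 5
= 283 mOsm/kg

283.0 mOsm/kg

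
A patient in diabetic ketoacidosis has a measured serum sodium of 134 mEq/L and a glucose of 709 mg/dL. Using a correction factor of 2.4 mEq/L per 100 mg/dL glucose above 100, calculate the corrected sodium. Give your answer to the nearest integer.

Corrected Na = measured Na + 2.4 · (glucose − 100)/100
= 134 + 2.4 · (709 − 100)/100
= 134 + 14.6
= 148.6 mEq/L

149 mEq/L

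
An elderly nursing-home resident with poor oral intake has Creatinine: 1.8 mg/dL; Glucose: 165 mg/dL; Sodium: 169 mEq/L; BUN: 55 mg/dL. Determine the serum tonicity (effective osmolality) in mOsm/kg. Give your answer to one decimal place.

347.2 mOsm/kg

Effective osmolality excludes urea (freely permeant across cell membranes):
2·Na + glucose/18
= 2·169 + 165/18
= 338 + 9.17
= 347.17 mOsm/kg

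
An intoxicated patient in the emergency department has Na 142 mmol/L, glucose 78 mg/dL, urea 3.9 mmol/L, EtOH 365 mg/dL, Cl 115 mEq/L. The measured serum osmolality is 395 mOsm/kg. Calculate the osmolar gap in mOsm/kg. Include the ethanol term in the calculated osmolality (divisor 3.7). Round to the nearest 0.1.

Calculated osmolality = 2·Na + glucose/18 + urea + ethanol/3.7
= 2·142 + 78/18 + 3.9 + 365/3.7
= 284 + 4.33 + 3.90 + 98.65
= 390.88 mOsm/kg ≈ 390.9 mOsm/kg
Osmolar gap = measured − calculated = 395 − 390.9 = 4.1 mOsm/kg

4.1 mOsm/kg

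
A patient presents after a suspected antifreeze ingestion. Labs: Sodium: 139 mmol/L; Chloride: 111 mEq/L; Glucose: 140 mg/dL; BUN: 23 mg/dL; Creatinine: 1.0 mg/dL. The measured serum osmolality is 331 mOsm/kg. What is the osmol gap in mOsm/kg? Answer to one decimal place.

Calculated osmolality = 2·Na + glucose/18 + BUN/2.8
= 2·139 + 140/18 + 23/2.8
= 278 + 7.78 + 8.21
= 293.99 mOsm/kg ≈ 294.0 mOsm/kg
Osmolar gap = measured − calculated = 331 − 294.0 = 37.0 mOsm/kg

37.0 mOsm/kg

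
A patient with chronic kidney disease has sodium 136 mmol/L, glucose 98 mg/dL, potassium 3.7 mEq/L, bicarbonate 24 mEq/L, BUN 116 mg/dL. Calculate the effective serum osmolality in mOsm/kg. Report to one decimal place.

Effective osmolality excludes urea (freely permeant across cell membranes):
2·Na + glucose/18
= 2·136 + 98/18
= 272 + 5.44
= 277.44 mOsm/kg

277.4 mOsm/kg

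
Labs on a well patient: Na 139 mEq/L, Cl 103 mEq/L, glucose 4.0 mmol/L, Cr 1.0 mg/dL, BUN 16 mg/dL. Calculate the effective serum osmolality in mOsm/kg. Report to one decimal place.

Effective osmolality excludes urea (freely permeant across cell membranes):
2·Na + glucose
= 2·139 + 4
= 278 + 4
= 282 mOsm/kg

282.0 mOsm/kg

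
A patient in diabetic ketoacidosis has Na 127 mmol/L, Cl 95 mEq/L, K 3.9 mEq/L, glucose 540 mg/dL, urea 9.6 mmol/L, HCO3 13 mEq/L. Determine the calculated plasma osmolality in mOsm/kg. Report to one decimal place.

293.6 mOsm/kg

Calculated osmolality = 2·Na + glucose/18 + urea
= 2·127 + 540/18 + 9.6
= 254 + 30 + 9.60
= 293.6 mOsm/kg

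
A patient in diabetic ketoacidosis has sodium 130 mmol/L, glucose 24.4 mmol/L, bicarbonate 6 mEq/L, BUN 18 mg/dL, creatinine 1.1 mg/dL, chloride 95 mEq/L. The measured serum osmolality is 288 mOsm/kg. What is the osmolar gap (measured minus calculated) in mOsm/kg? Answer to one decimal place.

Calculated osmolality = 2·Na + glucose + BUN/2.8
= 2·130 + 24.4 + 18/2.8
= 260 + 24.40 + 6.43
= 290.83 mOsm/kg ≈ 290.8 mOsm/kg
Osmolar gap = measured − calculated = 288 − 290.8 = -2.8 mOsm/kg

-2.8 mOsm/kg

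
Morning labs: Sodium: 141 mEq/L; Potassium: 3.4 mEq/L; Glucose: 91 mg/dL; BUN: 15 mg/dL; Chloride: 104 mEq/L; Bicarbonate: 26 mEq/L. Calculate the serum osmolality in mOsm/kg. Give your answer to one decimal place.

292.4 mOsm/kg

Calculated osmolality = 2·Na + glucose/18 + BUN/2.8
= 2·141 + 91/18 + 15/2.8
= 282 + 5.06 + 5.36
= 292.42 mOsm/kg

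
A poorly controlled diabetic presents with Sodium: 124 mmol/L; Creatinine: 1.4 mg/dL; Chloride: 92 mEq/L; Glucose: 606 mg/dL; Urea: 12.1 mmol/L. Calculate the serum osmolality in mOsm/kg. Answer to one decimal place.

293.8 mOsm/kg

Calculated osmolality = 2·Na + glucose/18 + urea
= 2·124 + 606/18 + 12.1
= 248 + 33.67 + 12.10
= 293.77 mOsm/kg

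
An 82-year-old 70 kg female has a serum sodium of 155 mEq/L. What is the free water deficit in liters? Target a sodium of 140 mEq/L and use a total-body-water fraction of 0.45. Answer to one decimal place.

3.4 L

TBW = 0.45 · 70 = 31.5 L
Free water deficit = TBW · (Na/140 − 1)
= 31.5 · (155/140 − 1)
= 31.5 · 0.1071
= 3.37 L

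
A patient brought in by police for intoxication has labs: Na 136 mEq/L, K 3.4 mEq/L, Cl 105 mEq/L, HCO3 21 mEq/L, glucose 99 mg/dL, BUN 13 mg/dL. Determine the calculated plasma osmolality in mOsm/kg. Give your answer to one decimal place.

Calculated osmolality = 2·Na + glucose/18 + BUN/2.8
= 2·136 + 99/18 + 13/2.8
= 272 + 5.50 + 4.64
= 282.14 mOsm/kg

282.1 mOsm/kg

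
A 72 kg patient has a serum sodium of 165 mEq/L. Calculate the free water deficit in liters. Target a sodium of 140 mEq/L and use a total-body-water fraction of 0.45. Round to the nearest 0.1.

TBW = 0.45 · 72 = 32.4 L
Free water deficit = TBW · (Na/140 − 1)
= 32.4 · (165/140 − 1)
= 32.4 · 0.1786
= 5.79 L

5.8 L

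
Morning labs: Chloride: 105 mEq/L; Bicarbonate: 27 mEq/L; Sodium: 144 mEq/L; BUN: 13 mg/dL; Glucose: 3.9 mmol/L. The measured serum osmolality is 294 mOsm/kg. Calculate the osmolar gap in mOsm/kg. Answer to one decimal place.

-2.5 mOsm/kg

Calculated osmolality = 2·Na + glucose + BUN/2.8
= 2·144 + 3.9 + 13/2.8
= 288 + 3.90 + 4.64
= 296.54 mOsm/kg ≈ 296.5 mOsm/kg
Osmolar gap = measured − calculated = 294 − 296.5 = -2.5 mOsm/kg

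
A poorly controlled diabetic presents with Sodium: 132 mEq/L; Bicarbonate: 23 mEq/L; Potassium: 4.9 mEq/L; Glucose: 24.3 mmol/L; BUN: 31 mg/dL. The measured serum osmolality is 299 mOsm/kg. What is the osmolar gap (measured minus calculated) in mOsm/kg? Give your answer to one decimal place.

-0.4 mOsm/kg

Calculated osmolality = 2·Na + glucose + BUN/2.8
= 2·132 + 24.3 + 31/2.8
= 264 + 24.30 + 11.07
= 299.37 mOsm/kg ≈ 299.4 mOsm/kg
Osmolar gap = measured − calculated = 299 − 299.4 = -0.4 mOsm/kg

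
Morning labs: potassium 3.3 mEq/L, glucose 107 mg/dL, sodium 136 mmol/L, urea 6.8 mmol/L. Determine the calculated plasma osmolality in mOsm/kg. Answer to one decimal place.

284.7 mOsm/kg

Calculated osmolality = 2·Na + glucose/18 + urea
= 2·136 + 107/18 + 6.8
= 272 + 5.94 + 6.80
= 284.74 mOsm/kg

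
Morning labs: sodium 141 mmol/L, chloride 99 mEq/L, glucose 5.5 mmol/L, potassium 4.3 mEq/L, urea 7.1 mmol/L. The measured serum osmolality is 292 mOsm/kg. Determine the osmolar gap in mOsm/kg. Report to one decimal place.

-2.6 mOsm/kg

Calculated osmolality = 2·Na + glucose + urea
= 2·141 + 5.5 + 7.1
= 282 + 5.50 + 7.10
= 294.6 mOsm/kg ≈ 294.6 mOsm/kg
Osmolar gap = measured − calculated = 292 − 294.6 = -2.6 mOsm/kg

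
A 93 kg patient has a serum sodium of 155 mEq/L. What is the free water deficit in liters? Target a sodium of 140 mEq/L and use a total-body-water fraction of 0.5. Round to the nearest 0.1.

TBW = 0.5 · 93 = 46.5 L
Free water deficit = TBW · (Na/140 − 1)
= 46.5 · (155/140 − 1)
= 46.5 · 0.1071
= 4.98 L

5.0 L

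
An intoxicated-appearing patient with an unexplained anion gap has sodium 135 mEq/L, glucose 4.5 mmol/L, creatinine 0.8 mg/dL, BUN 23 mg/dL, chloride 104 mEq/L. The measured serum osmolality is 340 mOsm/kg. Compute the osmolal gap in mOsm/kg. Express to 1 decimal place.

Calculated osmolality = 2·Na + glucose + BUN/2.8
= 2·135 + 4.5 + 23/2.8
= 270 + 4.50 + 8.21
= 282.71 mOsm/kg ≈ 282.7 mOsm/kg
Osmolar gap = measured − calculated = 340 − 282.7 = 57.3 mOsm/kg

57.3 mOsm/kg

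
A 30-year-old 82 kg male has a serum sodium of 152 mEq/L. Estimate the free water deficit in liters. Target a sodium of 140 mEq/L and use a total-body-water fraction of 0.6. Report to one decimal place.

4.2 L

TBW = 0.6 · 82 = 49.2 L
Free water deficit = TBW · (Na/140 − 1)
= 49.2 · (152/140 − 1)
= 49.2 · 0.0857
= 4.22 L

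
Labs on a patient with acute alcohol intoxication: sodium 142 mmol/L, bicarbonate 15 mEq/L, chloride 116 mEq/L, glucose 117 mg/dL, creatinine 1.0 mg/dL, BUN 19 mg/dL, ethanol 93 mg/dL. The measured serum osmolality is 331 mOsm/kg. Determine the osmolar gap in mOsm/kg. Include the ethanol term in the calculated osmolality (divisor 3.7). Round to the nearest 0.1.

Calculated osmolality = 2·Na + glucose/18 + BUN/2.8 + ethanol/3.7
= 2·142 + 117/18 + 19/2.8 + 93/3.7
= 284 + 6.50 + 6.79 + 25.14
= 322.43 mOsm/kg ≈ 322.4 mOsm/kg
Osmolar gap = measured − calculated = 331 − 322.4 = 8.6 mOsm/kg

8.6 mOsm/kg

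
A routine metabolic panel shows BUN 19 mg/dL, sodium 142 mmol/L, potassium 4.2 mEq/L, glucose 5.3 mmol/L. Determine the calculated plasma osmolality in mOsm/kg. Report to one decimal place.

296.1 mOsm/kg

Calculated osmolality = 2·Na + glucose + BUN/2.8
= 2·142 + 5.3 + 19/2.8
= 284 + 5.30 + 6.79
= 296.09 mOsm/kg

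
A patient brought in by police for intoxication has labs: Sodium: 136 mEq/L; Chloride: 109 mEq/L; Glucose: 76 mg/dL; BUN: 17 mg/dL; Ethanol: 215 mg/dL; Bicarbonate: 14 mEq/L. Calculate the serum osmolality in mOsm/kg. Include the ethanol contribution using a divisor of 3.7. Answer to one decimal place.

Calculated osmolality = 2·Na + glucose/18 + BUN/2.8 + ethanol/3.7
= 2·136 + 76/18 + 17/2.8 + 215/3.7
= 272 + 4.22 + 6.07 + 58.11
= 340.4 mOsm/kg

340.4 mOsm/kg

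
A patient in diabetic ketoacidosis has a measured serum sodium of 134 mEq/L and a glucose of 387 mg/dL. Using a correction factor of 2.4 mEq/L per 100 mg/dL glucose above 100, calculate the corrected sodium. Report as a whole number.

141 mEq/L

Corrected Na = measured Na + 2.4 · (glucose − 100)/100
= 134 + 2.4 · (387 − 100)/100
= 134 + 6.9
= 140.9 mEq/L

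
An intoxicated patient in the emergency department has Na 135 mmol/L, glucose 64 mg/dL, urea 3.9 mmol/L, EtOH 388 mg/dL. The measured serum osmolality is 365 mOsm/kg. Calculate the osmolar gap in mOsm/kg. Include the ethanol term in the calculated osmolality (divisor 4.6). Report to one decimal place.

Calculated osmolality = 2·Na + glucose/18 + urea + ethanol/4.6
= 2·135 + 64/18 + 3.9 + 388/4.6
= 270 + 3.56 + 3.90 + 84.35
= 361.81 mOsm/kg ≈ 361.8 mOsm/kg
Osmolar gap = measured − calculated = 365 − 361.8 = 3.2 mOsm/kg

3.2 mOsm/kg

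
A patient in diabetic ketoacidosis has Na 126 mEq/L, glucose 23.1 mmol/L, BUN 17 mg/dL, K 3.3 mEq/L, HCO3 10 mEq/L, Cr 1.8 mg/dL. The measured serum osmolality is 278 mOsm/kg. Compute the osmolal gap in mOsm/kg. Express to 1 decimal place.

-3.2 mOsm/kg

Calculated osmolality = 2·Na + glucose + BUN/2.8
= 2·126 + 23.1 + 17/2.8
= 252 + 23.10 + 6.07
= 281.17 mOsm/kg ≈ 281.2 mOsm/kg
Osmolar gap = measured − calculated = 278 − 281.2 = -3.2 mOsm/kg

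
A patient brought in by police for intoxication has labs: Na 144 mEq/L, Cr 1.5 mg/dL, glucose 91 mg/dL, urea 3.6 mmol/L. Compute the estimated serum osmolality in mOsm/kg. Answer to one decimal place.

296.7 mOsm/kg

Calculated osmolality = 2·Na + glucose/18 + urea
= 2·144 + 91/18 + 3.6
= 288 + 5.06 + 3.60
= 296.66 mOsm/kg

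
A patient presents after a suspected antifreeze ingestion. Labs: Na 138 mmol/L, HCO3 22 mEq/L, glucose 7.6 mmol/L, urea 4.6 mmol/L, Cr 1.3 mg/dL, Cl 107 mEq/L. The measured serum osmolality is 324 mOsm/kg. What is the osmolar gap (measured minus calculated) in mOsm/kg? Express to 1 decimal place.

35.8 mOsm/kg

Calculated osmolality = 2·Na + glucose + urea
= 2·138 + 7.6 + 4.6
= 276 + 7.60 + 4.60
= 288.2 mOsm/kg ≈ 288.2 mOsm/kg
Osmolar gap = measured − calculated = 324 − 288.2 = 35.8 mOsm/kg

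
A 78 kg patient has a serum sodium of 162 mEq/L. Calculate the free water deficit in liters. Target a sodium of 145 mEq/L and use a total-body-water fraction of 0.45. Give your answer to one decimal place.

4.1 L

TBW = 0.45 · 78 = 35.1 L
Free water deficit = TBW · (Na/145 − 1)
= 35.1 · (162/145 − 1)
= 35.1 · 0.1172
= 4.11 L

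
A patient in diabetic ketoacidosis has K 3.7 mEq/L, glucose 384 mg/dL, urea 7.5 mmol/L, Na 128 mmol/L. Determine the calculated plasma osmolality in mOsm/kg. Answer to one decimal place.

284.8 mOsm/kg

Calculated osmolality = 2·Na + glucose/18 + urea
= 2·128 + 384/18 + 7.5
= 256 + 21.33 + 7.50
= 284.83 mOsm/kg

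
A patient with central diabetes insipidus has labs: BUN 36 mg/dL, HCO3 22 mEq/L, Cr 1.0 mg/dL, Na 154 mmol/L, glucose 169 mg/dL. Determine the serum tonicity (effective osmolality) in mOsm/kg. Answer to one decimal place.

317.4 mOsm/kg

Effective osmolality excludes urea (freely permeant across cell membranes):
2·Na + glucose/18
= 2·154 + 169/18
= 308 + 9.39
= 317.39 mOsm/kg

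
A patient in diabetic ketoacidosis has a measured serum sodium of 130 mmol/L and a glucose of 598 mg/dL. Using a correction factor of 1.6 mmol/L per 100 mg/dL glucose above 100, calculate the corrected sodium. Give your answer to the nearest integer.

Corrected Na = measured Na + 1.6 · (glucose − 100)/100
= 130 + 1.6 · (598 − 100)/100
= 130 + 8
= 138 mmol/L

138 mmol/L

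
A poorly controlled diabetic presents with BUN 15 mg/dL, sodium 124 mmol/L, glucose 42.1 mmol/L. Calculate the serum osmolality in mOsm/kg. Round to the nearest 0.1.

Calculated osmolality = 2·Na + glucose + BUN/2.8
= 2·124 + 42.1 + 15/2.8
= 248 + 42.10 + 5.36
= 295.46 mOsm/kg

295.5 mOsm/kg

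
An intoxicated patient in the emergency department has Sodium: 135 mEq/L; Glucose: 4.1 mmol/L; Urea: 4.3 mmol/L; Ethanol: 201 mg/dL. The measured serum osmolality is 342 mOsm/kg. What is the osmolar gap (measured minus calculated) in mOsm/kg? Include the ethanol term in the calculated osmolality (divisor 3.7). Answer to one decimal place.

Calculated osmolality = 2·Na + glucose + urea + ethanol/3.7
= 2·135 + 4.1 + 4.3 + 201/3.7
= 270 + 4.10 + 4.30 + 54.32
= 332.72 mOsm/kg ≈ 332.7 mOsm/kg
Osmolar gap = measured − calculated = 342 − 332.7 = 9.3 mOsm/kg

9.3 mOsm/kg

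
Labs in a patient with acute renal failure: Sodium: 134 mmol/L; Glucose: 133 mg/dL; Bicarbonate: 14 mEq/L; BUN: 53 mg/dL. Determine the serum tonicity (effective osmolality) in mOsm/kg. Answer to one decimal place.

275.4 mOsm/kg

Effective osmolality excludes urea (freely permeant across cell membranes):
2·Na + glucose/18
= 2·134 + 133/18
= 268 + 7.39
= 275.39 mOsm/kg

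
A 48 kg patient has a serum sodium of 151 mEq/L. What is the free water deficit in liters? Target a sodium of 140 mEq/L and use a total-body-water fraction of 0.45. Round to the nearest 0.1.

TBW = 0.45 · 48 = 21.6 L
Free water deficit = TBW · (Na/140 − 1)
= 21.6 · (151/140 − 1)
= 21.6 · 0.0786
= 1.7 L

1.7 L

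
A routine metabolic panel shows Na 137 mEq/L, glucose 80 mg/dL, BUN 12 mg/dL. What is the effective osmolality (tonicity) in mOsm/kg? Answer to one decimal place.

278.4 mOsm/kg

Effective osmolality excludes urea (freely permeant across cell membranes):
2·Na + glucose/18
= 2·137 + 80/18
= 274 + 4.44
= 278.44 mOsm/kg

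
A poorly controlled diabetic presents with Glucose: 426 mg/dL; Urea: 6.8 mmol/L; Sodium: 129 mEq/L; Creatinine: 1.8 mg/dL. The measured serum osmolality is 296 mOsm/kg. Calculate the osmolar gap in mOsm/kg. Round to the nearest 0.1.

Calculated osmolality = 2·Na + glucose/18 + urea
= 2·129 + 426/18 + 6.8
= 258 + 23.67 + 6.80
= 288.47 mOsm/kg ≈ 288.5 mOsm/kg
Osmolar gap = measured − calculated = 296 − 288.5 = 7.5 mOsm/kg

7.5 mOsm/kg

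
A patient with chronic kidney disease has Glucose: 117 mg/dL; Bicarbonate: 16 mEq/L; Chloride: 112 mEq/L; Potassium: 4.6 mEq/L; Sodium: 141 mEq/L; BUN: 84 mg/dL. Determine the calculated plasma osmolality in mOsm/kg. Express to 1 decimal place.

318.5 mOsm/kg

Calculated osmolality = 2·Na + glucose/18 + BUN/2.8
= 2·141 + 117/18 + 84/2.8
= 282 + 6.50 + 30
= 318.5 mOsm/kg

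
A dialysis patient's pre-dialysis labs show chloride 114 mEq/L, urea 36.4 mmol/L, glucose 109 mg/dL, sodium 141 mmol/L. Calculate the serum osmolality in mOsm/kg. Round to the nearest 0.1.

Calculated osmolality = 2·Na + glucose/18 + urea
= 2·141 + 109/18 + 36.4
= 282 + 6.06 + 36.40
= 324.46 mOsm/kg

324.5 mOsm/kg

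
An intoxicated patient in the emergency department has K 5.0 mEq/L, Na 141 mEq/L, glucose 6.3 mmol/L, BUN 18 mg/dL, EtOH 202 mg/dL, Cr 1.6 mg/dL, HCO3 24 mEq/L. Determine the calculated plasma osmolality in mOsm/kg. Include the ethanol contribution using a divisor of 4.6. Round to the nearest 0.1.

Calculated osmolality = 2·Na + glucose + BUN/2.8 + ethanol/4.6
= 2·141 + 6.3 + 18/2.8 + 202/4.6
= 282 + 6.30 + 6.43 + 43.91
= 338.64 mOsm/kg

338.6 mOsm/kg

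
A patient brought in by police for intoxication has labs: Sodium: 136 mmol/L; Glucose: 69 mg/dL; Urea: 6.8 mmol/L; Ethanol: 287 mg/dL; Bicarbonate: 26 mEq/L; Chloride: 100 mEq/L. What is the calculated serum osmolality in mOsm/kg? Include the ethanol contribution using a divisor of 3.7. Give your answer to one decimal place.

Calculated osmolality = 2·Na + glucose/18 + urea + ethanol/3.7
= 2·136 + 69/18 + 6.8 + 287/3.7
= 272 + 3.83 + 6.80 + 77.57
= 360.2 mOsm/kg

360.2 mOsm/kg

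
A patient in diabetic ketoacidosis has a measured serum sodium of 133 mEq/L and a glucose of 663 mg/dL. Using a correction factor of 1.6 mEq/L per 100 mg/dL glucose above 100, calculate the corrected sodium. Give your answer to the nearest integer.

Corrected Na = measured Na + 1.6 · (glucose − 100)/100
= 133 + 1.6 · (663 − 100)/100
= 133 + 9
= 142 mEq/L

142 mEq/L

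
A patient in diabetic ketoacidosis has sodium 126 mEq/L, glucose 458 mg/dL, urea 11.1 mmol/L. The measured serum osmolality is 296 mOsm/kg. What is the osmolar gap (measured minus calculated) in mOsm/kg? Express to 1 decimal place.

Calculated osmolality = 2·Na + glucose/18 + urea
= 2·126 + 458/18 + 11.1
= 252 + 25.44 + 11.10
= 288.54 mOsm/kg ≈ 288.5 mOsm/kg
Osmolar gap = measured − calculated = 296 − 288.5 = 7.5 mOsm/kg

7.5 mOsm/kg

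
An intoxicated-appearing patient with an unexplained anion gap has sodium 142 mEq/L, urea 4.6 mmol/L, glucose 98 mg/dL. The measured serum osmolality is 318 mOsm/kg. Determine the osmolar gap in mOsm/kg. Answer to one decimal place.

24.0 mOsm/kg

Calculated osmolality = 2·Na + glucose/18 + urea
= 2·142 + 98/18 + 4.6
= 284 + 5.44 + 4.60
= 294.04 mOsm/kg ≈ 294.0 mOsm/kg
Osmolar gap = measured − calculated = 318 − 294.0 = 24.0 mOsm/kg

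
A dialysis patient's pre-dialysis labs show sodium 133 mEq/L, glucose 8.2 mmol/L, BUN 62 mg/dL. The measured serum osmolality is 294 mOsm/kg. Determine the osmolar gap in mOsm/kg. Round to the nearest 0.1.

-2.3 mOsm/kg

Calculated osmolality = 2·Na + glucose + BUN/2.8
= 2·133 + 8.2 + 62/2.8
= 266 + 8.20 + 22.14
= 296.34 mOsm/kg ≈ 296.3 mOsm/kg
Osmolar gap = measured − calculated = 294 − 296.3 = -2.3 mOsm/kg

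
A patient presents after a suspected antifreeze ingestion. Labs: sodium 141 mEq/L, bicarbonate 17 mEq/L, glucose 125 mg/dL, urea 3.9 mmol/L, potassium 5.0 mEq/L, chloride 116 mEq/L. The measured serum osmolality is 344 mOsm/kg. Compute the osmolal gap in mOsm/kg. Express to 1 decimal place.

51.2 mOsm/kg

Calculated osmolality = 2·Na + glucose/18 + urea
= 2·141 + 125/18 + 3.9
= 282 + 6.94 + 3.90
= 292.84 mOsm/kg ≈ 292.8 mOsm/kg
Osmolar gap = measured − calculated = 344 − 292.8 = 51.2 mOsm/kg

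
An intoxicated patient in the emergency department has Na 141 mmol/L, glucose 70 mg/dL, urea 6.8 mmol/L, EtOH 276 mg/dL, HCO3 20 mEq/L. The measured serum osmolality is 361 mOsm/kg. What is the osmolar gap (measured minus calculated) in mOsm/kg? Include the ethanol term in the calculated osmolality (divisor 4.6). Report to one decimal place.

Calculated osmolality = 2·Na + glucose/18 + urea + ethanol/4.6
= 2·141 + 70/18 + 6.8 + 276/4.6
= 282 + 3.89 + 6.80 + 60
= 352.69 mOsm/kg ≈ 352.7 mOsm/kg
Osmolar gap = measured − calculated = 361 − 352.7 = 8.3 mOsm/kg

8.3 mOsm/kg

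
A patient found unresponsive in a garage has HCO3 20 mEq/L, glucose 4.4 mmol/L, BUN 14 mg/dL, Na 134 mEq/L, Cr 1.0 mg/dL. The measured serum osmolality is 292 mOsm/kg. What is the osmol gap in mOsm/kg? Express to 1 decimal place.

14.6 mOsm/kg

Calculated osmolality = 2·Na + glucose + BUN/2.8
= 2·134 + 4.4 + 14/2.8
= 268 + 4.40 + 5
= 277.4 mOsm/kg ≈ 277.4 mOsm/kg
Osmolar gap = measured − calculated = 292 − 277.4 = 14.6 mOsm/kg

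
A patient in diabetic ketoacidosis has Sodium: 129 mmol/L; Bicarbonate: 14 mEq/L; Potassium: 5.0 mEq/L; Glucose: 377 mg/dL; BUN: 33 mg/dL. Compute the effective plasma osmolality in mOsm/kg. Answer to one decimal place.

Effective osmolality excludes urea (freely permeant across cell membranes):
2·Na + glucose/18
= 2·129 + 377/18
= 258 + 20.94
= 278.94 mOsm/kg

278.9 mOsm/kg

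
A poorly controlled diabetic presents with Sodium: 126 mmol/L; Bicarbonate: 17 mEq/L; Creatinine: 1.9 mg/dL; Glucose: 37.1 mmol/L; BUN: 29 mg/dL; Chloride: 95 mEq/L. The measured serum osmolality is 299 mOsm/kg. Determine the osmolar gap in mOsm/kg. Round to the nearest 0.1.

-0.5 mOsm/kg

Calculated osmolality = 2·Na + glucose + BUN/2.8
= 2·126 + 37.1 + 29/2.8
= 252 + 37.10 + 10.36
= 299.46 mOsm/kg ≈ 299.5 mOsm/kg
Osmolar gap = measured − calculated = 299 − 299.5 = -0.5 mOsm/kg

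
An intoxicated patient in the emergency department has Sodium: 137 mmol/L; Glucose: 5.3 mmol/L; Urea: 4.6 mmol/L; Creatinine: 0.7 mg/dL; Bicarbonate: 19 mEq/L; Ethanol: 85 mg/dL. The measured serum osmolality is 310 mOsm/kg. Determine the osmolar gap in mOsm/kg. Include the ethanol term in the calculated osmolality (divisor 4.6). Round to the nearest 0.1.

Calculated osmolality = 2·Na + glucose + urea + ethanol/4.6
= 2·137 + 5.3 + 4.6 + 85/4.6
= 274 + 5.30 + 4.60 + 18.48
= 302.38 mOsm/kg ≈ 302.4 mOsm/kg
Osmolar gap = measured − calculated = 310 − 302.4 = 7.6 mOsm/kg

7.6 mOsm/kg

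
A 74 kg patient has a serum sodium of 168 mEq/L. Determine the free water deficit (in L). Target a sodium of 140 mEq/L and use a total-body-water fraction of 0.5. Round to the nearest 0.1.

7.4 L

TBW = 0.5 · 74 = 37 L
Free water deficit = TBW · (Na/140 − 1)
= 37 · (168/140 − 1)
= 37 · 0.2
= 7.4 L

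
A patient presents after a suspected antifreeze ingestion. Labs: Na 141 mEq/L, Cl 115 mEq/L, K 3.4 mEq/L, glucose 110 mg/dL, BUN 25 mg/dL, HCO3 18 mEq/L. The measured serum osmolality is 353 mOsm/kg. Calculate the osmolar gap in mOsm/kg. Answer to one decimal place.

Calculated osmolality = 2·Na + glucose/18 + BUN/2.8
= 2·141 + 110/18 + 25/2.8
= 282 + 6.11 + 8.93
= 297.04 mOsm/kg ≈ 297.0 mOsm/kg
Osmolar gap = measured − calculated = 353 − 297.0 = 56.0 mOsm/kg

56.0 mOsm/kg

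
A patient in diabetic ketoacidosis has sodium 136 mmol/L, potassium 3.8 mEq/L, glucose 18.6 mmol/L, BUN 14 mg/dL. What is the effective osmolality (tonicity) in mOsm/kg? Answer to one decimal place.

290.6 mOsm/kg

Effective osmolality excludes urea (freely permeant across cell membranes):
2·Na + glucose
= 2·136 + 18.6
= 272 + 18.6
= 290.6 mOsm/kg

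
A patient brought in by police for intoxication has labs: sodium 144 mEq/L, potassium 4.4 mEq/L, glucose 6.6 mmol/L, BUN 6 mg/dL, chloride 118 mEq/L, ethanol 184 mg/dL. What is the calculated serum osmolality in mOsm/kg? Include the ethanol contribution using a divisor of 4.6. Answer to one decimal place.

336.7 mOsm/kg

Calculated osmolality = 2·Na + glucose + BUN/2.8 + ethanol/4.6
= 2·144 + 6.6 + 6/2.8 + 184/4.6
= 288 + 6.60 + 2.14 + 40
= 336.74 mOsm/kg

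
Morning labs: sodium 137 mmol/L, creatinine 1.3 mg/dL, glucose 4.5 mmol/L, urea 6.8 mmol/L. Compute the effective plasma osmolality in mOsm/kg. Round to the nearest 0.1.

278.5 mOsm/kg

Effective osmolality excludes urea (freely permeant across cell membranes):
2·Na + glucose
= 2·137 + 4.5
= 274 + 4.5
= 278.5 mOsm/kg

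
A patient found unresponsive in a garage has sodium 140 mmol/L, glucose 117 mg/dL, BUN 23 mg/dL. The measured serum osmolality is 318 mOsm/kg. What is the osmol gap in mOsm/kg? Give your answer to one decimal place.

Calculated osmolality = 2·Na + glucose/18 + BUN/2.8
= 2·140 + 117/18 + 23/2.8
= 280 + 6.50 + 8.21
= 294.71 mOsm/kg ≈ 294.7 mOsm/kg
Osmolar gap = measured − calculated = 318 − 294.7 = 23.3 mOsm/kg

23.3 mOsm/kg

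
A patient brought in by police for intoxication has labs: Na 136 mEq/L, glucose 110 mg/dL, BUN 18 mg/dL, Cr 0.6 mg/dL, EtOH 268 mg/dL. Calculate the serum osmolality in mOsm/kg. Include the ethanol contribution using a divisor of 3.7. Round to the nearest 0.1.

357.0 mOsm/kg

Calculated osmolality = 2·Na + glucose/18 + BUN/2.8 + ethanol/3.7
= 2·136 + 110/18 + 18/2.8 + 268/3.7
= 272 + 6.11 + 6.43 + 72.43
= 356.97 mOsm/kg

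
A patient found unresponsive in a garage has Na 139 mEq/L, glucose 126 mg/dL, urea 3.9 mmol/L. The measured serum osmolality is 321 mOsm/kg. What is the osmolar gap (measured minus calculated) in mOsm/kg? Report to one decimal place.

32.1 mOsm/kg

Calculated osmolality = 2·Na + glucose/18 + urea
= 2·139 + 126/18 + 3.9
= 278 + 7 + 3.90
= 288.9 mOsm/kg ≈ 288.9 mOsm/kg
Osmolar gap = measured − calculated = 321 − 288.9 = 32.1 mOsm/kg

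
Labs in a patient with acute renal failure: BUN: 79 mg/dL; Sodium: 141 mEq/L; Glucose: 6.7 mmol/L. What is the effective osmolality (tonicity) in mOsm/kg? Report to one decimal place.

Effective osmolality excludes urea (freely permeant across cell membranes):
2·Na + glucose
= 2·141 + 6.7
= 282 + 6.7
= 288.7 mOsm/kg

288.7 mOsm/kg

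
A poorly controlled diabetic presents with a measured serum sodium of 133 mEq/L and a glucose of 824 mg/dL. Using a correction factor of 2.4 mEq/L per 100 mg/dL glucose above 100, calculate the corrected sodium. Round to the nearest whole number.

150 mEq/L

Corrected Na = measured Na + 2.4 · (glucose − 100)/100
= 133 + 2.4 · (824 − 100)/100
= 133 + 17.4
= 150.4 mEq/L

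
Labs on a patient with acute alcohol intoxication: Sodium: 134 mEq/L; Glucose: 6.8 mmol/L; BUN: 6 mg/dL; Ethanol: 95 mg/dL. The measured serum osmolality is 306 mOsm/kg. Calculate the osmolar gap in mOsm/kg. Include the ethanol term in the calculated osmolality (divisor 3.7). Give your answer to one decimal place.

3.4 mOsm/kg

Calculated osmolality = 2·Na + glucose + BUN/2.8 + ethanol/3.7
= 2·134 + 6.8 + 6/2.8 + 95/3.7
= 268 + 6.80 + 2.14 + 25.68
= 302.62 mOsm/kg ≈ 302.6 mOsm/kg
Osmolar gap = measured − calculated = 306 − 302.6 = 3.4 mOsm/kg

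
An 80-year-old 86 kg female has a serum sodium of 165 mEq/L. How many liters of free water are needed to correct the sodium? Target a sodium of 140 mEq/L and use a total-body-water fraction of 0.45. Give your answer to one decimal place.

TBW = 0.45 · 86 = 38.7 L
Free water deficit = TBW · (Na/140 − 1)
= 38.7 · (165/140 − 1)
= 38.7 · 0.1786
= 6.91 L

6.9 L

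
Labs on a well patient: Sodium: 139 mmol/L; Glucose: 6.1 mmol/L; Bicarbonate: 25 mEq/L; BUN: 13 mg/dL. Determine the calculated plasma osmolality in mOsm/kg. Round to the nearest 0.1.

288.7 mOsm/kg

Calculated osmolality = 2·Na + glucose + BUN/2.8
= 2·139 + 6.1 + 13/2.8
= 278 + 6.10 + 4.64
= 288.74 mOsm/kg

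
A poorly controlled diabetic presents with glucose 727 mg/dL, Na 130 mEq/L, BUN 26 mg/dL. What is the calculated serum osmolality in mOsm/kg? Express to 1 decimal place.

Calculated osmolality = 2·Na + glucose/18 + BUN/2.8
= 2·130 + 727/18 + 26/2.8
= 260 + 40.39 + 9.29
= 309.68 mOsm/kg

309.7 mOsm/kg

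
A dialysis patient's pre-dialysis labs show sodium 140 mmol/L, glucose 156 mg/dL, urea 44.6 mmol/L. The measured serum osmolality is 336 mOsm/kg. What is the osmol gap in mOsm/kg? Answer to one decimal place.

Calculated osmolality = 2·Na + glucose/18 + urea
= 2·140 + 156/18 + 44.6
= 280 + 8.67 + 44.60
= 333.27 mOsm/kg ≈ 333.3 mOsm/kg
Osmolar gap = measured − calculated = 336 − 333.3 = 2.7 mOsm/kg

2.7 mOsm/kg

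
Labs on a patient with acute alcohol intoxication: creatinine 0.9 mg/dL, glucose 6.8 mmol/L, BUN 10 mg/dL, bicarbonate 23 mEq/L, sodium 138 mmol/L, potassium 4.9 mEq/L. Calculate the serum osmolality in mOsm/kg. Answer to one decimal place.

286.4 mOsm/kg

Calculated osmolality = 2·Na + glucose + BUN/2.8
= 2·138 + 6.8 + 10/2.8
= 276 + 6.80 + 3.57
= 286.37 mOsm/kg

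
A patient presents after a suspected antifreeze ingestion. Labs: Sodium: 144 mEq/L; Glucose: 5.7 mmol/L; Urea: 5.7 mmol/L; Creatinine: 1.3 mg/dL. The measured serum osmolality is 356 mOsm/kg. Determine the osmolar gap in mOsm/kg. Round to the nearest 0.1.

Calculated osmolality = 2·Na + glucose + urea
= 2·144 + 5.7 + 5.7
= 288 + 5.70 + 5.70
= 299.4 mOsm/kg ≈ 299.4 mOsm/kg
Osmolar gap = measured − calculated = 356 − 299.4 = 56.6 mOsm/kg

56.6 mOsm/kg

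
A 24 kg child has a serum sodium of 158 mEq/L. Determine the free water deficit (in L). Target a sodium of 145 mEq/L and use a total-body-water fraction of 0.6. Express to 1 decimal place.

1.3 L

TBW = 0.6 · 24 = 14.4 L
Free water deficit = TBW · (Na/145 − 1)
= 14.4 · (158/145 − 1)
= 14.4 · 0.0897
= 1.29 L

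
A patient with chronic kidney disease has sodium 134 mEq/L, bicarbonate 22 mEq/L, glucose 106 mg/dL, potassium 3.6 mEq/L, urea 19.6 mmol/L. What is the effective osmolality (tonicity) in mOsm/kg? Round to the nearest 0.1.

273.9 mOsm/kg

Effective osmolality excludes urea (freely permeant across cell membranes):
2·Na + glucose/18
= 2·134 + 106/18
= 268 + 5.89
= 273.89 mOsm/kg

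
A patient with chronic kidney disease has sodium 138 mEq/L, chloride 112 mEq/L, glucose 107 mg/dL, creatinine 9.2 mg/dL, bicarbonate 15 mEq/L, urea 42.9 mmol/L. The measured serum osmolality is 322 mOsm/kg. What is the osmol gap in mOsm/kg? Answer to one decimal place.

Calculated osmolality = 2·Na + glucose/18 + urea
= 2·138 + 107/18 + 42.9
= 276 + 5.94 + 42.90
= 324.84 mOsm/kg ≈ 324.8 mOsm/kg
Osmolar gap = measured − calculated = 322 − 324.8 = -2.8 mOsm/kg

-2.8 mOsm/kg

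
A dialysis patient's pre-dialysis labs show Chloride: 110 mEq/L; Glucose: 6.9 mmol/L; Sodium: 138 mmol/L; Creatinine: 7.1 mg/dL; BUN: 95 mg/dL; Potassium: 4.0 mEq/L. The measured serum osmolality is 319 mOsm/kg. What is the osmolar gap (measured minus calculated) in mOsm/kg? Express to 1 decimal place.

2.2 mOsm/kg

Calculated osmolality = 2·Na + glucose + BUN/2.8
= 2·138 + 6.9 + 95/2.8
= 276 + 6.90 + 33.93
= 316.83 mOsm/kg ≈ 316.8 mOsm/kg
Osmolar gap = measured − calculated = 319 − 316.8 = 2.2 mOsm/kg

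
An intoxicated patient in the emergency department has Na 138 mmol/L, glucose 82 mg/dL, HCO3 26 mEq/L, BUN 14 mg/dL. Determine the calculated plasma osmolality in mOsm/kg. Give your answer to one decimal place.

285.6 mOsm/kg

Calculated osmolality = 2·Na + glucose/18 + BUN/2.8
= 2·138 + 82/18 + 14/2.8
= 276 + 4.56 + 5
= 285.56 mOsm/kg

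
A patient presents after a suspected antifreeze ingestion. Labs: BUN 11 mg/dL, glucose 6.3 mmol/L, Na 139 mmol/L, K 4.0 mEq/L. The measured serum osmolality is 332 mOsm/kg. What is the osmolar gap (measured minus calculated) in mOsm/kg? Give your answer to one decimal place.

Calculated osmolality = 2·Na + glucose + BUN/2.8
= 2·139 + 6.3 + 11/2.8
= 278 + 6.30 + 3.93
= 288.23 mOsm/kg ≈ 288.2 mOsm/kg
Osmolar gap = measured − calculated = 332 − 288.2 = 43.8 mOsm/kg

43.8 mOsm/kg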